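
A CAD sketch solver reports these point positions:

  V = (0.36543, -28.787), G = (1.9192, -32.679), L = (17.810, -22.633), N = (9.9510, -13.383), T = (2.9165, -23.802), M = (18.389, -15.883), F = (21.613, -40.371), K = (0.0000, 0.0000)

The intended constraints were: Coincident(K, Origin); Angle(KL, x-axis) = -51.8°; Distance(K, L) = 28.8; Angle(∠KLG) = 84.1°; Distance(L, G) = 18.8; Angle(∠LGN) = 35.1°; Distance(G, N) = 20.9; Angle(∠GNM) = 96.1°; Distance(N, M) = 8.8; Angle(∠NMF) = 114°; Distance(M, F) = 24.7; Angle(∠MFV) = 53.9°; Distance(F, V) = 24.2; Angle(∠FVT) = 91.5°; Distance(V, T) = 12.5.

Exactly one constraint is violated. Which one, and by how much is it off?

Distance(V, T) = 12.5 — off by 6.90.

K = (0.00, 0.00) ✓; KL at -51.80° ✓; |KL| = 28.80 ✓; ∠KLG = 84.10° ✓; |LG| = 18.80 ✓; ∠LGN = 35.10° ✓; |GN| = 20.90 ✓; ∠GNM = 96.10° ✓; |NM| = 8.801 ✓; ∠NMF = 114.0° ✓; |MF| = 24.70 ✓; ∠MFV = 53.90° ✓; |FV| = 24.20 ✓; ∠FVT = 91.50° ✓; |VT| = 5.600 ✗.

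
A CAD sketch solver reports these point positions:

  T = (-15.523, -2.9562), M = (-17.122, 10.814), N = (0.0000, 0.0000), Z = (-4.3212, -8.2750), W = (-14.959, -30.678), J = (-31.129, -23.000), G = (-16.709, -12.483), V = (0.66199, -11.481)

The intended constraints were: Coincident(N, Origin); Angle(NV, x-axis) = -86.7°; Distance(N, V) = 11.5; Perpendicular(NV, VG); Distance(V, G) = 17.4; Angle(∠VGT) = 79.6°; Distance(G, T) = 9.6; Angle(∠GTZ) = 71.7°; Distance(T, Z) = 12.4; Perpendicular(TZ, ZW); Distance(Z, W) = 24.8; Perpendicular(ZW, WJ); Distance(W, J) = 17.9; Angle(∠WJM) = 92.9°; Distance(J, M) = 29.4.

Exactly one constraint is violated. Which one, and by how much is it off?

Distance(J, M) = 29.4 — off by 7.20.

N = (0.00, 0.00) ✓; NV at -86.70° ✓; |NV| = 11.50 ✓; ∠(NV, VG) = 90.00° ✓; |VG| = 17.40 ✓; ∠VGT = 79.60° ✓; |GT| = 9.600 ✓; ∠GTZ = 71.70° ✓; |TZ| = 12.40 ✓; ∠(TZ, ZW) = 90.00° ✓; |ZW| = 24.80 ✓; ∠(ZW, WJ) = 90.00° ✓; |WJ| = 17.90 ✓; ∠WJM = 92.90° ✓; |JM| = 36.60 ✗.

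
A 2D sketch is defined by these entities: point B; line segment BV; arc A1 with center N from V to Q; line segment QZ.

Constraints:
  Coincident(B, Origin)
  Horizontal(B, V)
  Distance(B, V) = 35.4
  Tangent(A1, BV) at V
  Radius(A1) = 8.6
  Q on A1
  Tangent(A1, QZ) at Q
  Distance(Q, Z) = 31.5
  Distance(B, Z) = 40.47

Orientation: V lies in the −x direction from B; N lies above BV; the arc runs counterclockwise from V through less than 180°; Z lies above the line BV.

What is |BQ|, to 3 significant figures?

27.8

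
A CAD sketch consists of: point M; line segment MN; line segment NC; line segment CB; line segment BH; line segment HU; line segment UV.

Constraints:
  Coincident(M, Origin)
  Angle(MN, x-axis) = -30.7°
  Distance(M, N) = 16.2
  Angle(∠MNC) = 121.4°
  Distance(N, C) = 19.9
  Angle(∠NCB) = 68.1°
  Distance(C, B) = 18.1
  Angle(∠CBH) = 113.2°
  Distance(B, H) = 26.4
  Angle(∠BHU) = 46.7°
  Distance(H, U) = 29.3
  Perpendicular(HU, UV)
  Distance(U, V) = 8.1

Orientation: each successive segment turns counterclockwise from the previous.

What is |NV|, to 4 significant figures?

12.42

M is at the origin; MN runs at -30.7° with length 16.2, so N = (13.93, -8.271). ∠MNC = 121.4° gives NC at 27.90° from the x-axis; with |NC| = 19.9, C = (31.52, 1.041). ∠NCB = 68.1° gives CB at 139.8° from the x-axis; with |CB| = 18.1, B = (17.69, 12.72). ∠CBH = 113.2° gives BH at -153.4° from the x-axis; with |BH| = 26.4, H = (-5.914, 0.9030). ∠BHU = 46.7° gives HU at -20.10° from the x-axis; with |HU| = 29.3, U = (21.60, -9.166). The perpendicularity gives UV at right angles to HU, so UV runs at 69.90°; with |UV| = 8.1, V = (24.39, -1.560). Then |NV| = |V − N| = 12.42.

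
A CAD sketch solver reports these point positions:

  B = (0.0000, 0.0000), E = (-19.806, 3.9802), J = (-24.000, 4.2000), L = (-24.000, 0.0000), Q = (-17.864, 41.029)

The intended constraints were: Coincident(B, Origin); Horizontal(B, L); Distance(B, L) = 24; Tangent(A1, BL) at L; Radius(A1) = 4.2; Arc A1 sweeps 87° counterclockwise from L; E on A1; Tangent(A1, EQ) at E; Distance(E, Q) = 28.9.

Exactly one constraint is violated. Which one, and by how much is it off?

Distance(E, Q) = 28.9 — off by 8.20.

B = (0.00, 0.00) ✓; B.y = 0.00, L.y = 0.00 ✓; |BL| = 24.00 ✓; ∠(JL, LB) = 90.00° ✓; |JL| = 4.200 ✓; bearing(J→E) − bearing(J→L) = 87.00° ✓; |JE| = 4.200 ✓; ∠(JE, EQ) = 90.00° ✓; |EQ| = 37.10 ✗.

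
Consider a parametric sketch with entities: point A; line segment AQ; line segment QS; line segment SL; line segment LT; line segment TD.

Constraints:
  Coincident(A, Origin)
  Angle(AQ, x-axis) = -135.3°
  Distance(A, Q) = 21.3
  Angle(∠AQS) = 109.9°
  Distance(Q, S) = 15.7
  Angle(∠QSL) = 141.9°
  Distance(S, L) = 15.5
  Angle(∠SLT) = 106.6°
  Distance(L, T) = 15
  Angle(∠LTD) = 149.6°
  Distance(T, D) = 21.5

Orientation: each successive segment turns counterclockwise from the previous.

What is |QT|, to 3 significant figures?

32.5

A is at the origin; AQ runs at -135.3° with length 21.3, so Q = (-15.1, -15.0). ∠AQS = 109.9° gives QS at -65.2° from the x-axis; with |QS| = 15.7, S = (-8.55, -29.2). ∠QSL = 141.9° gives SL at -27.1° from the x-axis; with |SL| = 15.5, L = (5.24, -36.3). ∠SLT = 106.6° gives LT at 46.3° from the x-axis; with |LT| = 15.0, T = (15.6, -25.5). Then |QT| = |T − Q| = 32.5.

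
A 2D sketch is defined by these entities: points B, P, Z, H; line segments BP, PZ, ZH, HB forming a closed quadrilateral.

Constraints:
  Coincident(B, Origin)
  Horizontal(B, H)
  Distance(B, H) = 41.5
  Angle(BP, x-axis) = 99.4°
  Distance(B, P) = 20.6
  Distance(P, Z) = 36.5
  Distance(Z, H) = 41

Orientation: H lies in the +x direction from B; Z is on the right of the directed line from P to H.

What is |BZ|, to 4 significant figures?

15.92

Checks: |PZ| = 36.50 ✓; |ZH| = 41.00 ✓.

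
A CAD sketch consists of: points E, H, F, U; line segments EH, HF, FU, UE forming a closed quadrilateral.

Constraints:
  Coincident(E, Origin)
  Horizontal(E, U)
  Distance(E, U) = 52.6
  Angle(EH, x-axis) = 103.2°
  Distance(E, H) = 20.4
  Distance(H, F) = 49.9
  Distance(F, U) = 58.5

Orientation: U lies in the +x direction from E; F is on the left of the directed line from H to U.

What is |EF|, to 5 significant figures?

62.820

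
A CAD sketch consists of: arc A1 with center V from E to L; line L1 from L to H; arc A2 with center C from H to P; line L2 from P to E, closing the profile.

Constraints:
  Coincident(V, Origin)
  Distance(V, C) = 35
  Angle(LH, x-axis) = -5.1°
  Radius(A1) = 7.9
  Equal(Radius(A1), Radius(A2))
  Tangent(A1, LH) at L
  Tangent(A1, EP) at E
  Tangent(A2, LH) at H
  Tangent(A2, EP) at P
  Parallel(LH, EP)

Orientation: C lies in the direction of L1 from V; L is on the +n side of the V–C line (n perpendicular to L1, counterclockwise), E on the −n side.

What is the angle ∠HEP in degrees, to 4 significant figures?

24.30°

Tangency of A1 to both parallel lines with radius 7.9 puts L and E at V ± 7.9·n: L = (0.7023, 7.869), E = (-0.7023, -7.869). Equal radii place H and P the same way about C: H = C + 7.9·n = (35.56, 4.757), P = C − 7.9·n = (34.16, -10.98). Then cos ∠HEP = EH·EP / (|EH||EP|), giving 24.30°.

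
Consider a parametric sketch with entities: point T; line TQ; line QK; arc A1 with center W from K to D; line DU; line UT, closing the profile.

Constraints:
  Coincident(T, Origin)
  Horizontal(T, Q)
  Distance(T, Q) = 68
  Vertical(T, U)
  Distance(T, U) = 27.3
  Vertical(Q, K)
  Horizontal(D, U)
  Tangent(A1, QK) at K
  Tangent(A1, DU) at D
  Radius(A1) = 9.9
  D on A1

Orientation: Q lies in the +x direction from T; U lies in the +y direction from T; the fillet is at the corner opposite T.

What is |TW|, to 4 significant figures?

60.65

T is at the origin; TQ is horizontal with |TQ| = 68.0 and Q on the +x side, so Q = (68.00, 0.000). T and U share the same x with |TU| = 27.3 and U on the +y side, so U = (0.000, 27.30). The virtual corner opposite T is at (68.00, 27.30). The tangent condition forces WK to be normal to QK and A1 meets DU tangentially, so WD is at right angles to DU, with radius 9.9, so the center W sits 9.9 in from both sides at W = (58.10, 17.40). Then |TW| = |W − T| = 60.65.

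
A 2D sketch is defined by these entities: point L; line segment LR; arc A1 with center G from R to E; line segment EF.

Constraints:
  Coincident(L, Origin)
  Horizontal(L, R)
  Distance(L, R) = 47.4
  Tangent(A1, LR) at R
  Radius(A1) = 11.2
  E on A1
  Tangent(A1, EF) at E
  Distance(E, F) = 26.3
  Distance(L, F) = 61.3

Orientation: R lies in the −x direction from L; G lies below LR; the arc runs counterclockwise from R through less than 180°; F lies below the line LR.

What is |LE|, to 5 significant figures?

59.729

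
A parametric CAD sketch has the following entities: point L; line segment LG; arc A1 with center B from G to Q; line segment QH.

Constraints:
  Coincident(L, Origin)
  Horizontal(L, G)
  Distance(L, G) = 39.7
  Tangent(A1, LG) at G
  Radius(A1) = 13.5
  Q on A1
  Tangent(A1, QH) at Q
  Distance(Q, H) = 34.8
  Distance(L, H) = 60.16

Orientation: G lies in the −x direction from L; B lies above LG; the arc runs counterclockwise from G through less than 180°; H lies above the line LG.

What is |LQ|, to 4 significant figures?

30.95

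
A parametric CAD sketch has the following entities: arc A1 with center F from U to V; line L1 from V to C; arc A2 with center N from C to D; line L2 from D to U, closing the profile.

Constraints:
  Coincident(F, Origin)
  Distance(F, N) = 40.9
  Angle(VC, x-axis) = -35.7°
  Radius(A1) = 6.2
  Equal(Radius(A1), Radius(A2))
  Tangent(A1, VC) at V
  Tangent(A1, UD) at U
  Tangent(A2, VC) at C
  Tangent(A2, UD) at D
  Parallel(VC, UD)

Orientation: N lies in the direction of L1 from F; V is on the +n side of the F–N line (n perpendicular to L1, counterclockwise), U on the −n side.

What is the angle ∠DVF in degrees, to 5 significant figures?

73.134°

Tangency of A1 to both parallel lines with radius 6.2 puts V and U at F ± 6.2·n: V = (3.6180, 5.0349), U = (-3.6180, -5.0349). Equal radii place C and D the same way about N: C = N + 6.2·n = (36.832, -18.832), D = N − 6.2·n = (29.596, -28.902). Then cos ∠DVF = VD·VF / (|VD||VF|), giving 73.134°.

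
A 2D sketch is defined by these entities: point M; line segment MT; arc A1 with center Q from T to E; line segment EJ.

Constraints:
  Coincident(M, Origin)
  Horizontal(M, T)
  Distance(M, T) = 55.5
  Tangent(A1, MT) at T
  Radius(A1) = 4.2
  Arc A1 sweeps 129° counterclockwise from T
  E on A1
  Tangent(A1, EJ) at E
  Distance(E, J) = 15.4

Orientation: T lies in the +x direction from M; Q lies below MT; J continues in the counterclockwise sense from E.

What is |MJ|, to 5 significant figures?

64.722

On A1, T sits at bearing 90° from Q; a 129° counterclockwise sweep puts E at bearing 219°, so E = Q + 4.2·(cos 219°, sin 219°) = (52.236, -6.8431). The tangent condition forces QE to be normal to EJ, so EJ runs along (−sin 219°, cos 219°); with |EJ| = 15.4, J = (61.928, -18.811). Then |MJ| = |J − M| = 64.722.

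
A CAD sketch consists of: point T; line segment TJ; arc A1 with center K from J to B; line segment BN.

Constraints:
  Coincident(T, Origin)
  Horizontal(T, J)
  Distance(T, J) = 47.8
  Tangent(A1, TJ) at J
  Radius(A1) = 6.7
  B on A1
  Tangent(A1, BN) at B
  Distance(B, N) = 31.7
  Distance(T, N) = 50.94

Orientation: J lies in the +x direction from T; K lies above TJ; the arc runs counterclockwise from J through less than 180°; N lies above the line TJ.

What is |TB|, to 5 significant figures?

54.347

T is at the origin; TJ is horizontal with |TJ| = 47.8 and J on the +x side, so J = (47.800, 0.0000). A1 meets TJ tangentially, so KJ is at right angles to TJ, so K = J + (0, 6.7) = (47.800, 6.7000). Since KB ⟂ BN (tangency), |KN| = √(6.7² + 31.7²) = 32.400 regardless of where B sits on A1. So N lies on both circle(T, 50.94) and circle(K, 32.400); the above-TJ intersection is N = (35.397, 36.632). B is the foot of the tangent from N: B = (53.326, 10.489).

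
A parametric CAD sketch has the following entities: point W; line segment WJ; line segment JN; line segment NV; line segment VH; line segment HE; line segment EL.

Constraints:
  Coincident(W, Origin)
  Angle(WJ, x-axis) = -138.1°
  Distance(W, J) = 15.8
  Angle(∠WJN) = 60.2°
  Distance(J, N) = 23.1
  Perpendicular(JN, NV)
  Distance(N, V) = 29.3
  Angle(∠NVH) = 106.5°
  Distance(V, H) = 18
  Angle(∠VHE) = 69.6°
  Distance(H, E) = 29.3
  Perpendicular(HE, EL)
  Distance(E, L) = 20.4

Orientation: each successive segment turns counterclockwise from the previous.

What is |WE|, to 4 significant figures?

8.531

W is at the origin; WJ runs at -138.1° with length 15.8, so J = (-11.76, -10.55). ∠WJN = 60.2° gives JN at -18.30° from the x-axis; with |JN| = 23.1, N = (10.17, -17.80). JN ⟂ NV, so NV runs at 71.70°; with |NV| = 29.3, V = (19.37, 10.01). ∠NVH = 106.5° gives VH at 145.2° from the x-axis; with |VH| = 18.0, H = (4.591, 20.29). ∠VHE = 69.6° gives HE at -104.4° from the x-axis; with |HE| = 29.3, E = (-2.696, -8.093). Then |WE| = |E − W| = 8.531.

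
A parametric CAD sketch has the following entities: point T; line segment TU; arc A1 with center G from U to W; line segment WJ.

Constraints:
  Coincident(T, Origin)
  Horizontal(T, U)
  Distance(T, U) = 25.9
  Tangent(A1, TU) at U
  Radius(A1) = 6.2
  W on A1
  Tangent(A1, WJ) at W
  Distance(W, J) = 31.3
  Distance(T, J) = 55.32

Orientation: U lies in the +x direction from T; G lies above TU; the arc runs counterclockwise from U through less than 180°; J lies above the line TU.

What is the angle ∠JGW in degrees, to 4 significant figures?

78.80°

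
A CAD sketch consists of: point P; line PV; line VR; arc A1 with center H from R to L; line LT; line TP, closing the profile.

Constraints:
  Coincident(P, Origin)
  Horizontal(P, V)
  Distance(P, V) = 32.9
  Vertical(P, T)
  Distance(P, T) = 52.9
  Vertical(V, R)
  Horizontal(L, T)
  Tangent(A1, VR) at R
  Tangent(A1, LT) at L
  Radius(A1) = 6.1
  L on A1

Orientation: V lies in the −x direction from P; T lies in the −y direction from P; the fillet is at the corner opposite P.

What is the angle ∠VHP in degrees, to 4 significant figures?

37.22°

P is at the origin; P and V share the same y with |PV| = 32.9 and V on the −x side, so V = (-32.90, 0.000). PT is vertical with |PT| = 52.9 and T on the −y side, so T = (0.000, -52.90). The virtual corner opposite P is at (-32.90, -52.90). A1 meets VR tangentially, so HR is at right angles to VR and since A1 is tangent to LT there, HL ⟂ LT, with radius 6.1, so the center H sits 6.1 in from both sides at H = (-26.80, -46.80). Then cos ∠VHP = HV·HP / (|HV||HP|), giving 37.22°.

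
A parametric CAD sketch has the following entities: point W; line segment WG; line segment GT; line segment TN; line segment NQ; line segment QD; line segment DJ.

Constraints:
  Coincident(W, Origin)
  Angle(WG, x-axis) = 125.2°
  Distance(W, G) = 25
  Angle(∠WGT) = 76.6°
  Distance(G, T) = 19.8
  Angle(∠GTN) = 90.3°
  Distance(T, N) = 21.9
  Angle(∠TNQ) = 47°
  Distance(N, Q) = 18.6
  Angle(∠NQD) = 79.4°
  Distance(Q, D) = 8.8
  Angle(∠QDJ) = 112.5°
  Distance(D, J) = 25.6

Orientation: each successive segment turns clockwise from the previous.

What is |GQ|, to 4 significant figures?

11.19

W is at the origin; WG runs at 125.2° with length 25.0, so G = (-14.41, 20.43). ∠WGT = 76.6° gives GT at 21.80° from the x-axis; with |GT| = 19.8, T = (3.973, 27.78). ∠GTN = 90.3° gives TN at -67.90° from the x-axis; with |TN| = 21.9, N = (12.21, 7.491). ∠TNQ = 47.0° gives NQ at 159.1° from the x-axis; with |NQ| = 18.6, Q = (-5.164, 14.13). Then |GQ| = |Q − G| = 11.19.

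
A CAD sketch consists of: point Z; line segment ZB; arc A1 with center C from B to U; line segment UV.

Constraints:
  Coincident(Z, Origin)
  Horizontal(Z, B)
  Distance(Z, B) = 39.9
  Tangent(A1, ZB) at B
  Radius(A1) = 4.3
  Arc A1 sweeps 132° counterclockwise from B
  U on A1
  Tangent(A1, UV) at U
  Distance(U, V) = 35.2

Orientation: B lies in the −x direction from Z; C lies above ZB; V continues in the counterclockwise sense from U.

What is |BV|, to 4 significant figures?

39.06

On A1, B sits at bearing -90° from C; a 132° counterclockwise sweep puts U at bearing 42°, so U = C + 4.3·(cos 42°, sin 42°) = (-36.70, 7.177). The tangent condition forces CU to be normal to UV, so UV runs along (−sin 42°, cos 42°); with |UV| = 35.2, V = (-60.26, 33.34). Then |BV| = |V − B| = 39.06.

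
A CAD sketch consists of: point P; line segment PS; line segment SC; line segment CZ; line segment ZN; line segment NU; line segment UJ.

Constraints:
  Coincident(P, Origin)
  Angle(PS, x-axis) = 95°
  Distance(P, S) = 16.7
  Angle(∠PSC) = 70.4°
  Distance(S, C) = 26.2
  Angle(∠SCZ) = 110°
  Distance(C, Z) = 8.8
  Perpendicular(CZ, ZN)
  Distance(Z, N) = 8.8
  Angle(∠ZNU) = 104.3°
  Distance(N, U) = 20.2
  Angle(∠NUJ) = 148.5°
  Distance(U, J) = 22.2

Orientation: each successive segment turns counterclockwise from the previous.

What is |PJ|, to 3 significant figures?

43.4

P is at the origin; PS runs at 95.0° with length 16.7, so S = (-1.46, 16.6). ∠PSC = 70.4° gives SC at -155° from the x-axis; with |SC| = 26.2, C = (-25.3, 5.73). ∠SCZ = 110.0° gives CZ at -85.4° from the x-axis; with |CZ| = 8.8, Z = (-24.6, -3.04). CZ is perpendicular to ZN, so ZN runs at 4.60°; with |ZN| = 8.8, N = (-15.8, -2.34). ∠ZNU = 104.3° gives NU at 80.3° from the x-axis; with |NU| = 20.2, U = (-12.4, 17.6). ∠NUJ = 148.5° gives UJ at 112° from the x-axis; with |UJ| = 22.2, J = (-20.6, 38.2). Then |PJ| = |J − P| = 43.4.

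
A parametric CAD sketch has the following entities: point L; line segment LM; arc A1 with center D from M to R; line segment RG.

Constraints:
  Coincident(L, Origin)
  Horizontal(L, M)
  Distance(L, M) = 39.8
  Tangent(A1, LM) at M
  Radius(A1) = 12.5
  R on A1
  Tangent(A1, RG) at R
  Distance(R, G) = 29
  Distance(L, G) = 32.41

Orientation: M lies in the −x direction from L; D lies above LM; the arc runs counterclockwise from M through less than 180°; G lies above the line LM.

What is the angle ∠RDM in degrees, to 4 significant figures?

56.07°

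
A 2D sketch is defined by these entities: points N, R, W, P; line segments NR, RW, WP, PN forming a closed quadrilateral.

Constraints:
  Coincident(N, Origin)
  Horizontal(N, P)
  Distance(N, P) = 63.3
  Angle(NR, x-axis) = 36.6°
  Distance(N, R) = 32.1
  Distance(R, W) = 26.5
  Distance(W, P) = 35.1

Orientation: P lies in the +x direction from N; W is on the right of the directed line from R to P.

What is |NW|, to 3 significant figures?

29.8

N is at the origin; N and P share the same y with |NP| = 63.3 and P in +x, so P = (63.3, 0). NR runs at 36.6° with |NR| = 32.1, so R = (25.8, 19.1). W is determined by |RW| = 26.5 and |WP| = 35.1 together: it lies at the intersection of circle(R, 26.5) and circle(P, 35.1). With |RP| = 42.1, the foot of the radical line on RP is 14.8 from R and the perpendicular offset is √(26.5² − 14.8²) = 22.0. Taking the right-of-RP solution: W = (28.9, -7.17).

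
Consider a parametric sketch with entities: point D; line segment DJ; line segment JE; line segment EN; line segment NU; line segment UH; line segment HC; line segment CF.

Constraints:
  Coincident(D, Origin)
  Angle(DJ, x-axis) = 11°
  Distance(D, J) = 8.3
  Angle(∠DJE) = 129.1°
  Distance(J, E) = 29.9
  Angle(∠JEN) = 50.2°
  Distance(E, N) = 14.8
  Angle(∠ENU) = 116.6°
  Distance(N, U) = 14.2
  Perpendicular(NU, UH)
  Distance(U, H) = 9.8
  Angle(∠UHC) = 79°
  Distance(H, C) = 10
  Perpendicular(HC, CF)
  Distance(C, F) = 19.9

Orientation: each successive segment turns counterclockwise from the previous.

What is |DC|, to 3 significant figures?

23.5

NU ⟂ UH, so UH runs at -14.9°; with |UH| = 9.8, H = (13.6, 8.72). ∠UHC = 79.0° gives HC at 86.1° from the x-axis; with |HC| = 10.0, C = (14.2, 18.7). Then |DC| = |C − D| = 23.5.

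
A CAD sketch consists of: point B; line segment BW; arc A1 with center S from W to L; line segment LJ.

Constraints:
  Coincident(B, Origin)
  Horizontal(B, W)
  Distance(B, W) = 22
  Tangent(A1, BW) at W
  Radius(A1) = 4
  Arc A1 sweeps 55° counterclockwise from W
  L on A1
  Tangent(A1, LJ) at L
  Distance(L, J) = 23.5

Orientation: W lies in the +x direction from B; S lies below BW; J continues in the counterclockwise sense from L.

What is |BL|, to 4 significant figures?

18.80

The tangent condition forces SW to be normal to BW, so S = W + (0, -4) = (22.00, -4.000). On A1, W sits at bearing 90° from S; a 55° counterclockwise sweep puts L at bearing 145°, so L = S + 4.0·(cos 145°, sin 145°) = (18.72, -1.706). Then |BL| = |L − B| = 18.80.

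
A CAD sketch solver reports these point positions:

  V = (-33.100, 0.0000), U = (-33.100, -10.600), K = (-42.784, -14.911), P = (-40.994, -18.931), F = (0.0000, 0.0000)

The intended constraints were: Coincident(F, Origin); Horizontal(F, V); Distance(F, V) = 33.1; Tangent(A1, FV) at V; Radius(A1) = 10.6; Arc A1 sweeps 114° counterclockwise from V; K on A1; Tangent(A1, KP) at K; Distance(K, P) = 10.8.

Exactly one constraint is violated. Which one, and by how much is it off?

Distance(K, P) = 10.8 — off by 6.40.

F = (0.00, 0.00) ✓; F.y = 0.00, V.y = 0.00 ✓; |FV| = 33.10 ✓; ∠(UV, VF) = 90.00° ✓; |UV| = 10.60 ✓; bearing(U→K) − bearing(U→V) = 114.0° ✓; |UK| = 10.60 ✓; ∠(UK, KP) = 89.99° ✓; |KP| = 4.401 ✗.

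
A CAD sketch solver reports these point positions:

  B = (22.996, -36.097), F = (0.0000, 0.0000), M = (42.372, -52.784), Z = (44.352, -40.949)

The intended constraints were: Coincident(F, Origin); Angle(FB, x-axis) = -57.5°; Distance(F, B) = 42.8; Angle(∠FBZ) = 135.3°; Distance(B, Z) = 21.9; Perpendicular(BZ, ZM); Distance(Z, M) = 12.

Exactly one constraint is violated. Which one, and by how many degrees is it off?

Perpendicular(BZ, ZM) — off by 3.30°.

F = (0.00, 0.00) ✓; FB at -57.50° ✓; |FB| = 42.80 ✓; ∠FBZ = 135.3° ✓; |BZ| = 21.90 ✓; ∠(BZ, ZM) = 86.70° ✗; |ZM| = 12.00 ✓.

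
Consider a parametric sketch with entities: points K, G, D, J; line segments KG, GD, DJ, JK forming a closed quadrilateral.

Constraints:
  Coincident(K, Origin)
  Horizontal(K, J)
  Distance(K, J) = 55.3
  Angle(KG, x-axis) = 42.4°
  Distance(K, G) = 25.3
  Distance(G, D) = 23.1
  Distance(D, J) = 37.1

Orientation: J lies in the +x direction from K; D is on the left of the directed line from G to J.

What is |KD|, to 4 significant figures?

48.39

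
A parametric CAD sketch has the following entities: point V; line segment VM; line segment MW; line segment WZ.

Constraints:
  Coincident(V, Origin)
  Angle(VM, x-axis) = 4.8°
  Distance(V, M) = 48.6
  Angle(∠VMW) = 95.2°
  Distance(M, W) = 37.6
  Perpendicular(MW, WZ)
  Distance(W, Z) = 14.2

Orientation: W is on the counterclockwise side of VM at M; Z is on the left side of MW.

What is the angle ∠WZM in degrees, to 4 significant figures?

69.31°

∠VMW = 95.2°, so MW runs at 4.8° + (180° − 95.2°) = 89.60° from the x-axis; with |MW| = 37.6, W = M + 37.6·(cos 89.60°, sin 89.60°) = (48.69, 41.67). The perpendicularity gives WZ at right angles to MW; with |WZ| = 14.2 on the left of MW, Z = W + 14.2·(-1.000, 0.006981) = (34.49, 41.76). Then cos ∠WZM = ZW·ZM / (|ZW||ZM|), giving 69.31°.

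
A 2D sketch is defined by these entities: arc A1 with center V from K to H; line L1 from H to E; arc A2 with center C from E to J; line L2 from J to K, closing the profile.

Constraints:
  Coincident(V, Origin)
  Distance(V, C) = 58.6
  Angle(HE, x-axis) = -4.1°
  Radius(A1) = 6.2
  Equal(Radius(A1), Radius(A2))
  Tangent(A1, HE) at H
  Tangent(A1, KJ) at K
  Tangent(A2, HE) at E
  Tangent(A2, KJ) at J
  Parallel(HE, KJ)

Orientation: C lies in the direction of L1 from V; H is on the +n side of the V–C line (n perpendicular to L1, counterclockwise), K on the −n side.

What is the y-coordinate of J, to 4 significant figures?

-10.37

Tangency of A1 to both parallel lines with radius 6.2 puts H and K at V ± 6.2·n: H = (0.4433, 6.184), K = (-0.4433, -6.184). Equal radii place E and J the same way about C: E = C + 6.2·n = (58.89, 1.994), J = C − 6.2·n = (58.01, -10.37). So J.y = -10.37.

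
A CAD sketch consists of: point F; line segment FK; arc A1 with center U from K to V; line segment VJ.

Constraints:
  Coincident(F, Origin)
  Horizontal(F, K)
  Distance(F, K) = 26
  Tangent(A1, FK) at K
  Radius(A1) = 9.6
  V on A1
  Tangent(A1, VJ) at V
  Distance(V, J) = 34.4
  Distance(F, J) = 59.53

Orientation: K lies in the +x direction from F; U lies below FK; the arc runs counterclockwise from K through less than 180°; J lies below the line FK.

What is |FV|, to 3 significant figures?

25.2

F is at the origin; F and K share the same y with |FK| = 26.0 and K on the +x side, so K = (26.0, 0.00). A1 meets FK tangentially, so UK is at right angles to FK, so U = K + (0, -9.6) = (26.0, -9.60). Since UV ⟂ VJ (tangency), |UJ| = √(9.6² + 34.4²) = 35.7 regardless of where V sits on A1. So J lies on both circle(F, 59.53) and circle(U, 35.7); the below-FK intersection is J = (43.3, -40.8). V is the foot of the tangent from J: V = (19.2, -16.3).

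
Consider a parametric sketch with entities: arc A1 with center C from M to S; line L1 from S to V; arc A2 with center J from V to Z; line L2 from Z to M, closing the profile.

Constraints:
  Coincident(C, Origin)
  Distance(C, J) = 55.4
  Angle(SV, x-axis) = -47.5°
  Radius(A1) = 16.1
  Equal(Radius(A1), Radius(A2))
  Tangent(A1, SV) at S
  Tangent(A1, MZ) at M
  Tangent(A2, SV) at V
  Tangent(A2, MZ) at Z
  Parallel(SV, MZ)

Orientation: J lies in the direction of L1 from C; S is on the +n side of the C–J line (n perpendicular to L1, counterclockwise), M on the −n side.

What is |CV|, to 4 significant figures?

57.69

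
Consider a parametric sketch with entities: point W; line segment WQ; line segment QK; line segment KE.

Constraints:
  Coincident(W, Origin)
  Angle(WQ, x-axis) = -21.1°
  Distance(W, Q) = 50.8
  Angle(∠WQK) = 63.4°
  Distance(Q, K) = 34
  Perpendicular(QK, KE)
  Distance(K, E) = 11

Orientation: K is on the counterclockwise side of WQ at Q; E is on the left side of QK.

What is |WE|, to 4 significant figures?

36.22

W is at the origin; WQ runs at -21.1° with length 50.8, so Q = 50.8·(cos -21.1°, sin -21.1°) = (47.39, -18.29). ∠WQK = 63.4°, so QK runs at -21.1° + (180° − 63.4°) = 95.50° from the x-axis; with |QK| = 34.0, K = Q + 34.0·(cos 95.50°, sin 95.50°) = (44.14, 15.56). The perpendicularity gives KE at right angles to QK; with |KE| = 11.0 on the left of QK, E = K + 11.0·(-0.9954, -0.09585) = (33.19, 14.50). Then |WE| = |E − W| = 36.22.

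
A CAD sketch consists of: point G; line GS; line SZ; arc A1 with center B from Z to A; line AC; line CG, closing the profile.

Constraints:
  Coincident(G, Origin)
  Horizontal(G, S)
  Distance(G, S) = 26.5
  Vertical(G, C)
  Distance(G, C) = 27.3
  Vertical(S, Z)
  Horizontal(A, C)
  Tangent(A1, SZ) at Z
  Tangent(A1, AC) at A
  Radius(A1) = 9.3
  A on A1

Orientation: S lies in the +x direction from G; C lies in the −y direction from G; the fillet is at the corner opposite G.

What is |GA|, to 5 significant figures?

32.267

G is at the origin; G and S share the same y with |GS| = 26.5 and S on the +x side, so S = (26.500, 0.0000). GC is vertical with |GC| = 27.3 and C on the −y side, so C = (0.0000, -27.300). The virtual corner opposite G is at (26.500, -27.300). A1 meets SZ tangentially, so BZ is at right angles to SZ and A1 meets AC tangentially, so BA is at right angles to AC, with radius 9.3, so the center B sits 9.3 in from both sides at B = (17.200, -18.000). That places the tangent points at Z = (26.500, -18.000) on SZ and A = (17.200, -27.300) on AC. Then |GA| = |A − G| = 32.267.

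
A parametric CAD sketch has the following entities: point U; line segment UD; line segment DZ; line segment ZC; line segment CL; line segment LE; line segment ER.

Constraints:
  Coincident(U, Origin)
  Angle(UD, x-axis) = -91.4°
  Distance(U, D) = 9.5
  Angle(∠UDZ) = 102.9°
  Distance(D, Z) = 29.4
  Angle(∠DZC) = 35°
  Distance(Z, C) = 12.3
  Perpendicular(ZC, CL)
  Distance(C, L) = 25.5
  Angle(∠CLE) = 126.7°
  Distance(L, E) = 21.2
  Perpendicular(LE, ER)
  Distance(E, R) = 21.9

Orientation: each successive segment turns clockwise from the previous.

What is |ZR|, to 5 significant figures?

27.224

U is at the origin; UD runs at -91.4° with length 9.5, so D = (-0.23211, -9.4972). ∠UDZ = 102.9° gives DZ at -168.50° from the x-axis; with |DZ| = 29.4, Z = (-29.042, -15.359). ∠DZC = 35.0° gives ZC at 46.500° from the x-axis; with |ZC| = 12.3, C = (-20.575, -6.4365). ZC is perpendicular to CL, so CL runs at -43.500°; with |CL| = 25.5, L = (-2.0781, -23.990). ∠CLE = 126.7° gives LE at -96.800° from the x-axis; with |LE| = 21.2, E = (-4.5882, -45.040). LE ⟂ ER, so ER runs at 173.20°; with |ER| = 21.9, R = (-26.334, -42.447). Then |ZR| = |R − Z| = 27.224.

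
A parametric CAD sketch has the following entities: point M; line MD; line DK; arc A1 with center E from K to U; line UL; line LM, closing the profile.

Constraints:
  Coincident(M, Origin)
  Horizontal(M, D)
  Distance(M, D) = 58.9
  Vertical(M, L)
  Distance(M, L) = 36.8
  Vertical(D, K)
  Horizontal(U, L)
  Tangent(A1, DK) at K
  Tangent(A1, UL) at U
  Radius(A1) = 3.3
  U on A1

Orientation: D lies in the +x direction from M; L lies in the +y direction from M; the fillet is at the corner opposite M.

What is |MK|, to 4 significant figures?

67.76

The virtual corner opposite M is at (58.90, 36.80). Since A1 is tangent to DK there, EK ⟂ DK and tangency of A1 to UL means the radius EU is perpendicular to UL, with radius 3.3, so the center E sits 3.3 in from both sides at E = (55.60, 33.50). That places the tangent points at K = (58.90, 33.50) on DK and U = (55.60, 36.80) on UL. Then |MK| = |K − M| = 67.76.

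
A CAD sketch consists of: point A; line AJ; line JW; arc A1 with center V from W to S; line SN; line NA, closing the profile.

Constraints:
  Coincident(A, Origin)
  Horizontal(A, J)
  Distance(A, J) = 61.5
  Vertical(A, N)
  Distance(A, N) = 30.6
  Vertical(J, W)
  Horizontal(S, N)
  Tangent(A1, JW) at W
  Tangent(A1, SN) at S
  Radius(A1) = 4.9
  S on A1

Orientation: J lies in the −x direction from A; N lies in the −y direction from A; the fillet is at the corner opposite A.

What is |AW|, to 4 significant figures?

66.65

A is at the origin; A and J share the same y with |AJ| = 61.5 and J on the −x side, so J = (-61.50, 0.000). AN is vertical with |AN| = 30.6 and N on the −y side, so N = (0.000, -30.60). The virtual corner opposite A is at (-61.50, -30.60). The tangent condition forces VW to be normal to JW and tangency of A1 to SN means the radius VS is perpendicular to SN, with radius 4.9, so the center V sits 4.9 in from both sides at V = (-56.60, -25.70). That places the tangent points at W = (-61.50, -25.70) on JW and S = (-56.60, -30.60) on SN. Then |AW| = |W − A| = 66.65.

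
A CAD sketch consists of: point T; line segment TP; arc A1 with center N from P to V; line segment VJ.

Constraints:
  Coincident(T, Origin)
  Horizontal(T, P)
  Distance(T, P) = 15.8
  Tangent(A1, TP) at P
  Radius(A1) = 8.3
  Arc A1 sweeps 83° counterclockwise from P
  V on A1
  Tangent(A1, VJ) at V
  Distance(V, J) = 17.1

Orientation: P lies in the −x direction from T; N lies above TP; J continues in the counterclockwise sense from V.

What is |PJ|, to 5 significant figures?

26.366

T is at the origin; T and P share the same y with |TP| = 15.8 and P on the −x side, so P = (-15.800, 0.0000). Since A1 is tangent to TP there, NP ⟂ TP, so N = P + (0, 8.3) = (-15.800, 8.3000). On A1, P sits at bearing -90° from N; an 83° counterclockwise sweep puts V at bearing -7°, so V = N + 8.3·(cos -7°, sin -7°) = (-7.5619, 7.2885). Since A1 is tangent to VJ there, NV ⟂ VJ, so VJ runs along (−sin -7°, cos -7°); with |VJ| = 17.1, J = (-5.4779, 24.261). Then |PJ| = |J − P| = 26.366.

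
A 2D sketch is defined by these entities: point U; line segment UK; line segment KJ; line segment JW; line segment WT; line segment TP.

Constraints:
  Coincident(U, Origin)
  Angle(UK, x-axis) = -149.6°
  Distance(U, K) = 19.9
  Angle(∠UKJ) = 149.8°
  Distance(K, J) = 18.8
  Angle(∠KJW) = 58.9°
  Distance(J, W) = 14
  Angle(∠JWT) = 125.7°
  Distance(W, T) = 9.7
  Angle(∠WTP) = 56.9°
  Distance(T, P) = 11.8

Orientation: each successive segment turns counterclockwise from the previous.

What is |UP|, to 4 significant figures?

25.88

U is at the origin; UK runs at -149.6° with length 19.9, so K = (-17.16, -10.07). ∠UKJ = 149.8° gives KJ at -119.4° from the x-axis; with |KJ| = 18.8, J = (-26.39, -26.45). ∠KJW = 58.9° gives JW at 1.700° from the x-axis; with |JW| = 14.0, W = (-12.40, -26.03). ∠JWT = 125.7° gives WT at 56.00° from the x-axis; with |WT| = 9.7, T = (-6.975, -17.99). ∠WTP = 56.9° gives TP at 179.1° from the x-axis; with |TP| = 11.8, P = (-18.77, -17.81). Then |UP| = |P − U| = 25.88.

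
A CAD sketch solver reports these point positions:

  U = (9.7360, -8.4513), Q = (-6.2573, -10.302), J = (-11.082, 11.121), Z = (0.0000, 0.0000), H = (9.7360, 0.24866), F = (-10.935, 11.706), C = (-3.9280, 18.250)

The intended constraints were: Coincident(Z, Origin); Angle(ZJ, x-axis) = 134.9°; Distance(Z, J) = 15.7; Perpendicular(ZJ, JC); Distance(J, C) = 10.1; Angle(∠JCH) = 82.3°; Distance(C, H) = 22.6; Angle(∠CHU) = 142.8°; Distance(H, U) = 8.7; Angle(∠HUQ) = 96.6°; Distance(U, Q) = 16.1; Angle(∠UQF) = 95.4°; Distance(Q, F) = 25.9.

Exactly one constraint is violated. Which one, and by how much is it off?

Distance(Q, F) = 25.9 — off by 3.40.

Z = (0.00, 0.00) ✓; ZJ at 134.9° ✓; |ZJ| = 15.70 ✓; ∠(ZJ, JC) = 90.00° ✓; |JC| = 10.10 ✓; ∠JCH = 82.30° ✓; |CH| = 22.60 ✓; ∠CHU = 142.8° ✓; |HU| = 8.700 ✓; ∠HUQ = 96.60° ✓; |UQ| = 16.10 ✓; ∠UQF = 95.40° ✓; |QF| = 22.50 ✗.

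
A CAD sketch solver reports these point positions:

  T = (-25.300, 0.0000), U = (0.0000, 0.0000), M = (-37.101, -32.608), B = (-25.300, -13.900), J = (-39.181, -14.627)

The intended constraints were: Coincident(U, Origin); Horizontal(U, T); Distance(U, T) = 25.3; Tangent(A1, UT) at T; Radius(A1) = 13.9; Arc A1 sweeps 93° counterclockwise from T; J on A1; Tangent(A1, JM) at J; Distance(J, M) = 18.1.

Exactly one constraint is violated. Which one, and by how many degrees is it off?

Tangent(A1, JM) at J — off by 3.60°.

U = (0.00, 0.00) ✓; U.y = 0.00, T.y = 0.00 ✓; |UT| = 25.30 ✓; ∠(BT, TU) = 90.00° ✓; |BT| = 13.90 ✓; bearing(B→J) − bearing(B→T) = 93.00° ✓; |BJ| = 13.90 ✓; ∠(BJ, JM) = 86.40° ✗; |JM| = 18.10 ✓.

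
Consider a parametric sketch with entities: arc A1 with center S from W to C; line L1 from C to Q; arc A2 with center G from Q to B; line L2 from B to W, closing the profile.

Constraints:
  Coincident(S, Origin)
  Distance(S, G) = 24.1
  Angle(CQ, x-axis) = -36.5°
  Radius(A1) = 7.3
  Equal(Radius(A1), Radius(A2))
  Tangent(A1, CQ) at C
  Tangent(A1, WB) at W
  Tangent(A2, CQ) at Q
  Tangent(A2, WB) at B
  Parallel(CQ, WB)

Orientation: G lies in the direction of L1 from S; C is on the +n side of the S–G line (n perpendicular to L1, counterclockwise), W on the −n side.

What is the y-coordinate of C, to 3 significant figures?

5.87

The slot axis is L1's direction at -36.5°, so u = (cos -36.5°, sin -36.5°) = (0.804, -0.595) and n = (−sin -36.5°, cos -36.5°) = (0.595, 0.804). S is at the origin and G lies 24.1 along u from S, so G = 24.1·u = (19.4, -14.3). Tangency of A1 to both parallel lines with radius 7.3 puts C and W at S ± 7.3·n: C = (4.34, 5.87), W = (-4.34, -5.87). So C.y = 5.87.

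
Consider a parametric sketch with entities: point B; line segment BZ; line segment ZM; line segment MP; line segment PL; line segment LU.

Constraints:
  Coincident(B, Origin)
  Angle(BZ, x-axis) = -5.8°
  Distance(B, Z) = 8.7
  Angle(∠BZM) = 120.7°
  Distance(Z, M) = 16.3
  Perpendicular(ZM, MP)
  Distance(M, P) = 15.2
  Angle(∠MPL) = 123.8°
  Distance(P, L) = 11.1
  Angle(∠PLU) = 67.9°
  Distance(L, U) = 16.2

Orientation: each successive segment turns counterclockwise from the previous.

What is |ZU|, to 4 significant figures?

6.689

B is at the origin; BZ runs at -5.8° with length 8.7, so Z = (8.655, -0.8792). ∠BZM = 120.7° gives ZM at 53.50° from the x-axis; with |ZM| = 16.3, M = (18.35, 12.22). ZM ⟂ MP, so MP runs at 143.5°; with |MP| = 15.2, P = (6.132, 21.26). ∠MPL = 123.8° gives PL at -160.3° from the x-axis; with |PL| = 11.1, L = (-4.318, 17.52). ∠PLU = 67.9° gives LU at -48.20° from the x-axis; with |LU| = 16.2, U = (6.480, 5.447). Then |ZU| = |U − Z| = 6.689.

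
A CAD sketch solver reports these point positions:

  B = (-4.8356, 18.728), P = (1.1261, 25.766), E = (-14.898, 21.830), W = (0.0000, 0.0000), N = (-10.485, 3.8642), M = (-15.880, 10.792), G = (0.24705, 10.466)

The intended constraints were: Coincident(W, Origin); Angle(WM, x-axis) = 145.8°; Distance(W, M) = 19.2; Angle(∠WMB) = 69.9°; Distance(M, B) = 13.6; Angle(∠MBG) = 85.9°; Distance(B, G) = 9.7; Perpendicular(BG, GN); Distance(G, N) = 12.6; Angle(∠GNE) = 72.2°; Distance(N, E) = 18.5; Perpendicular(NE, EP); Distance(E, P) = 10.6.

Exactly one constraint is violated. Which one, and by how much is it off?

Distance(E, P) = 10.6 — off by 5.90.

W = (0.00, 0.00) ✓; WM at 145.8° ✓; |WM| = 19.20 ✓; ∠WMB = 69.90° ✓; |MB| = 13.60 ✓; ∠MBG = 85.90° ✓; |BG| = 9.700 ✓; ∠(BG, GN) = 90.00° ✓; |GN| = 12.60 ✓; ∠GNE = 72.20° ✓; |NE| = 18.50 ✓; ∠(NE, EP) = 90.00° ✓; |EP| = 16.50 ✗.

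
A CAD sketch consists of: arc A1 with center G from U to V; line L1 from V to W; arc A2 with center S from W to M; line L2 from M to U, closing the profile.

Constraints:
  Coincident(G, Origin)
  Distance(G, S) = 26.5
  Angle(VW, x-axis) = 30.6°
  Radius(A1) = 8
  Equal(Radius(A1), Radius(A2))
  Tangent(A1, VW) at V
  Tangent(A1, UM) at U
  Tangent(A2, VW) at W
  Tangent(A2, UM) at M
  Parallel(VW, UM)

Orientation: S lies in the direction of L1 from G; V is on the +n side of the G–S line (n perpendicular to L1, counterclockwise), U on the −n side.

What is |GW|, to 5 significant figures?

27.681

The slot axis is L1's direction at 30.6°, so u = (cos 30.6°, sin 30.6°) = (0.86074, 0.50904) and n = (−sin 30.6°, cos 30.6°) = (-0.50904, 0.86074). G is at the origin and S lies 26.5 along u from G, so S = 26.5·u = (22.810, 13.490). Tangency of A1 to both parallel lines with radius 8.0 puts V and U at G ± 8.0·n: V = (-4.0723, 6.8859), U = (4.0723, -6.8859). Equal radii place W and M the same way about S: W = S + 8.0·n = (18.737, 20.376), M = S − 8.0·n = (26.882, 6.6037). Then |GW| = |W − G| = 27.681.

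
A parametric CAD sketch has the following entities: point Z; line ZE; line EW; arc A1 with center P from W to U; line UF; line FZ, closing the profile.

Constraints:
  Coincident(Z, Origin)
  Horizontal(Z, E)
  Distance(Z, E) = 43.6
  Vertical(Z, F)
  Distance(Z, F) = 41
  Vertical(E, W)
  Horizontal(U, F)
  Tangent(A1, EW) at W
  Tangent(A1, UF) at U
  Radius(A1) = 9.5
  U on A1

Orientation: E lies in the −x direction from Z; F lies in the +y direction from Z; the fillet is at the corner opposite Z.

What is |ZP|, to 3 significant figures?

46.4

Z and F share the same x with |ZF| = 41.0 and F on the +y side, so F = (0.00, 41.0). The virtual corner opposite Z is at (-43.6, 41.0). The tangent condition forces PW to be normal to EW and tangency of A1 to UF means the radius PU is perpendicular to UF, with radius 9.5, so the center P sits 9.5 in from both sides at P = (-34.1, 31.5). Then |ZP| = |P − Z| = 46.4.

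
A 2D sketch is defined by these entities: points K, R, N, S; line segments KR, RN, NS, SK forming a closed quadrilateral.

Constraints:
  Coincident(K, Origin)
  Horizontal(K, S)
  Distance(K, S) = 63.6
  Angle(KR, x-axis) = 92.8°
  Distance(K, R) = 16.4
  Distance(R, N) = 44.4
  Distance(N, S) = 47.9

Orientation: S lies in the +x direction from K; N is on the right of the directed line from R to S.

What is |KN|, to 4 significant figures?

30.67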